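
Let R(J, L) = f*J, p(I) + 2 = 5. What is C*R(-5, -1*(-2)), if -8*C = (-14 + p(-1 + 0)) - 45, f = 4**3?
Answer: -2240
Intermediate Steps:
p(I) = 3 (p(I) = -2 + 5 = 3)
f = 64
R(J, L) = 64*J
C = 7 (C = -((-14 + 3) - 45)/8 = -(-11 - 45)/8 = -1/8*(-56) = 7)
C*R(-5, -1*(-2)) = 7*(64*(-5)) = 7*(-320) = -2240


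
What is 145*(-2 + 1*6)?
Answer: 580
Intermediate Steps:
145*(-2 + 1*6) = 145*(-2 + 6) = 145*4 = 580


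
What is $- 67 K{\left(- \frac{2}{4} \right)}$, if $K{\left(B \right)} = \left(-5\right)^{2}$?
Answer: $-1675$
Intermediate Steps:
$K{\left(B \right)} = 25$
$- 67 K{\left(- \frac{2}{4} \right)} = \left(-67\right) 25 = -1675$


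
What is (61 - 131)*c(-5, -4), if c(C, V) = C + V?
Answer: 630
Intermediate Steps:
(61 - 131)*c(-5, -4) = (61 - 131)*(-5 - 4) = -70*(-9) = 630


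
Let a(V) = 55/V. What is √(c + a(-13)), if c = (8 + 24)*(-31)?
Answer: 3*I*√18707/13 ≈ 31.563*I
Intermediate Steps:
c = -992 (c = 32*(-31) = -992)
√(c + a(-13)) = √(-992 + 55/(-13)) = √(-992 + 55*(-1/13)) = √(-992 - 55/13) = √(-12951/13) = 3*I*√18707/13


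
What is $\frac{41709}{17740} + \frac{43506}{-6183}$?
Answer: $- \frac{57101077}{12187380} \approx -4.6853$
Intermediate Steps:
$\frac{41709}{17740} + \frac{43506}{-6183} = 41709 \cdot \frac{1}{17740} + 43506 \left(- \frac{1}{6183}\right) = \frac{41709}{17740} - \frac{4834}{687} = - \frac{57101077}{12187380}$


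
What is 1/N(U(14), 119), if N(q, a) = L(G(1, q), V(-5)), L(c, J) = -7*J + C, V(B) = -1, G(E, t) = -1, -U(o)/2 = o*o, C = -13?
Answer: -1/6 ≈ -0.16667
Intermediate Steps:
U(o) = -2*o**2 (U(o) = -2*o*o = -2*o**2)
L(c, J) = -13 - 7*J (L(c, J) = -7*J - 13 = -13 - 7*J)
N(q, a) = -6 (N(q, a) = -13 - 7*(-1) = -13 + 7 = -6)
1/N(U(14), 119) = 1/(-6) = -1/6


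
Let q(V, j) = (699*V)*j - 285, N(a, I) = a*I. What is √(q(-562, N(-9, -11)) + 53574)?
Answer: 3*I*√4315297 ≈ 6232.0*I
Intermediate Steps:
N(a, I) = I*a
q(V, j) = -285 + 699*V*j (q(V, j) = 699*V*j - 285 = -285 + 699*V*j)
√(q(-562, N(-9, -11)) + 53574) = √((-285 + 699*(-562)*(-11*(-9))) + 53574) = √((-285 + 699*(-562)*99) + 53574) = √((-285 - 38890962) + 53574) = √(-38891247 + 53574) = √(-38837673) = 3*I*√4315297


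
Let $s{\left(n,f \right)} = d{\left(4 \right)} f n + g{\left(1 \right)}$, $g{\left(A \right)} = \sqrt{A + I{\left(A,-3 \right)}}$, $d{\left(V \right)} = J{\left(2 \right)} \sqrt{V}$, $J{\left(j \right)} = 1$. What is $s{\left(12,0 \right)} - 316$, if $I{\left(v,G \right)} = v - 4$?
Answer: $-316 + i \sqrt{2} \approx -316.0 + 1.4142 i$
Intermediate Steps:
$d{\left(V \right)} = \sqrt{V}$ ($d{\left(V \right)} = 1 \sqrt{V} = \sqrt{V}$)
$I{\left(v,G \right)} = -4 + v$ ($I{\left(v,G \right)} = v - 4 = -4 + v$)
$g{\left(A \right)} = \sqrt{-4 + 2 A}$ ($g{\left(A \right)} = \sqrt{A + \left(-4 + A\right)} = \sqrt{-4 + 2 A}$)
$s{\left(n,f \right)} = i \sqrt{2} + 2 f n$ ($s{\left(n,f \right)} = \sqrt{4} f n + \sqrt{-4 + 2 \cdot 1} = 2 f n + \sqrt{-4 + 2} = 2 f n + \sqrt{-2} = 2 f n + i \sqrt{2} = i \sqrt{2} + 2 f n$)
$s{\left(12,0 \right)} - 316 = \left(i \sqrt{2} + 2 \cdot 0 \cdot 12\right) - 316 = \left(i \sqrt{2} + 0\right) - 316 = i \sqrt{2} - 316 = -316 + i \sqrt{2}$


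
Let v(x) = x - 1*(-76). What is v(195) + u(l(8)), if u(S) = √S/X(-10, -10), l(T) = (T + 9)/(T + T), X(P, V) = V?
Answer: 271 - √17/40 ≈ 270.90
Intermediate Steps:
v(x) = 76 + x (v(x) = x + 76 = 76 + x)
l(T) = (9 + T)/(2*T) (l(T) = (9 + T)/((2*T)) = (9 + T)*(1/(2*T)) = (9 + T)/(2*T))
u(S) = -√S/10 (u(S) = √S/(-10) = -√S/10)
v(195) + u(l(8)) = (76 + 195) - √(9 + 8)/4/10 = 271 - √17/4/10 = 271 - √17/40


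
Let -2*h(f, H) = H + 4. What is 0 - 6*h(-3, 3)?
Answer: 21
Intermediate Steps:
h(f, H) = -2 - H/2 (h(f, H) = -(H + 4)/2 = -(4 + H)/2 = -2 - H/2)
0 - 6*h(-3, 3) = 0 - 6*(-2 - ½*3) = 0 - 6*(-2 - 3/2) = 0 - 6*(-7/2) = 0 + 21 = 21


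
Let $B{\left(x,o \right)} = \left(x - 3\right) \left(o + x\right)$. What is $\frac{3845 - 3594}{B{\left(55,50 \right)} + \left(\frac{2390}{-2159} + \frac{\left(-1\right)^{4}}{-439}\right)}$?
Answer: $\frac{237898051}{5173942091} \approx 0.04598$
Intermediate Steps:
$B{\left(x,o \right)} = \left(-3 + x\right) \left(o + x\right)$
$\frac{3845 - 3594}{B{\left(55,50 \right)} + \left(\frac{2390}{-2159} + \frac{\left(-1\right)^{4}}{-439}\right)} = \frac{3845 - 3594}{\left(55^{2} - 150 - 165 + 50 \cdot 55\right) + \left(\frac{2390}{-2159} + \frac{\left(-1\right)^{4}}{-439}\right)} = \frac{251}{\left(3025 - 150 - 165 + 2750\right) + \left(2390 \left(- \frac{1}{2159}\right) + 1 \left(- \frac{1}{439}\right)\right)} = \frac{251}{5460 - \frac{1051369}{947801}} = \frac{251}{\frac{5173942091}{947801}} = 251 \cdot \frac{947801}{5173942091} = \frac{237898051}{5173942091}$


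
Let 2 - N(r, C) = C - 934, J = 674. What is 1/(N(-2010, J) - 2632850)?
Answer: -1/2632588 ≈ -3.7985e-7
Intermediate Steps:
N(r, C) = 936 - C (N(r, C) = 2 - (C - 934) = 2 - (-934 + C) = 2 + (934 - C) = 936 - C)
1/(N(-2010, J) - 2632850) = 1/((936 - 1*674) - 2632850) = 1/((936 - 674) - 2632850) = 1/(262 - 2632850) = 1/(-2632588) = -1/2632588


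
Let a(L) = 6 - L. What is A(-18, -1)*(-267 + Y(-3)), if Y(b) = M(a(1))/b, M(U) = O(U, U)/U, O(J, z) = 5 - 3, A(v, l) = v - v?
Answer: 0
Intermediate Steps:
A(v, l) = 0
O(J, z) = 2
M(U) = 2/U
Y(b) = 2/(5*b) (Y(b) = (2/(6 - 1*1))/b = (2/(6 - 1))/b = (2/5)/b = (2*(⅕))/b = 2/(5*b))
A(-18, -1)*(-267 + Y(-3)) = 0*(-267 + (⅖)/(-3)) = 0*(-267 + (⅖)*(-⅓)) = 0*(-267 - 2/15) = 0*(-4007/15) = 0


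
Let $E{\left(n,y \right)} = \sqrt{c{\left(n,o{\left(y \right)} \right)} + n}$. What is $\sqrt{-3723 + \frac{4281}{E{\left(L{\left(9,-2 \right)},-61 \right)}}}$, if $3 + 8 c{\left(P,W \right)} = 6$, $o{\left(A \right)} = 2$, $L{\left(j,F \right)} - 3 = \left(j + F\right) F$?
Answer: $\frac{\sqrt{-26898675 - 727770 i \sqrt{170}}}{85} \approx 10.603 - 61.931 i$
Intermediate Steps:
$L{\left(j,F \right)} = 3 + F \left(F + j\right)$ ($L{\left(j,F \right)} = 3 + \left(j + F\right) F = 3 + \left(F + j\right) F = 3 + F \left(F + j\right)$)
$c{\left(P,W \right)} = \frac{3}{8}$ ($c{\left(P,W \right)} = - \frac{3}{8} + \frac{1}{8} \cdot 6 = - \frac{3}{8} + \frac{3}{4} = \frac{3}{8}$)
$E{\left(n,y \right)} = \sqrt{\frac{3}{8} + n}$
$\sqrt{-3723 + \frac{4281}{E{\left(L{\left(9,-2 \right)},-61 \right)}}} = \sqrt{-3723 + \frac{4281}{\frac{1}{4} \sqrt{6 + 16 \left(3 + \left(-2\right)^{2} - 18\right)}}} = \sqrt{-3723 + \frac{4281}{\frac{1}{4} \sqrt{6 + 16 \left(3 + 4 - 18\right)}}} = \sqrt{-3723 + \frac{4281}{\frac{1}{4} \sqrt{6 + 16 \left(-11\right)}}} = \sqrt{-3723 + \frac{4281}{\frac{1}{4} \sqrt{6 - 176}}} = \sqrt{-3723 + \frac{4281}{\frac{1}{4} \sqrt{-170}}} = \sqrt{-3723 + \frac{4281}{\frac{1}{4} i \sqrt{170}}} = \sqrt{-3723 + 4281 \left(- \frac{2 i \sqrt{170}}{85}\right)} = \sqrt{-3723 - \frac{8562 i \sqrt{170}}{85}}$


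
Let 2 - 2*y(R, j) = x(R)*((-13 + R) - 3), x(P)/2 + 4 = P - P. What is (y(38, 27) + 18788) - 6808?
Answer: 12069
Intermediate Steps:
x(P) = -8 (x(P) = -8 + 2*(P - P) = -8 + 2*0 = -8 + 0 = -8)
y(R, j) = -63 + 4*R (y(R, j) = 1 - (-4)*((-13 + R) - 3) = 1 - (-4)*(-16 + R) = 1 - (128 - 8*R)/2 = 1 + (-64 + 4*R) = -63 + 4*R)
(y(38, 27) + 18788) - 6808 = ((-63 + 4*38) + 18788) - 6808 = ((-63 + 152) + 18788) - 6808 = (89 + 18788) - 6808 = 18877 - 6808 = 12069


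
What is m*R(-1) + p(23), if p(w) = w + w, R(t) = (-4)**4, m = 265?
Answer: 67886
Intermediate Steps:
R(t) = 256
p(w) = 2*w
m*R(-1) + p(23) = 265*256 + 2*23 = 67840 + 46 = 67886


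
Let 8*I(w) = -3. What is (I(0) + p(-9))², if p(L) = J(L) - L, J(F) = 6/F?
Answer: 36481/576 ≈ 63.335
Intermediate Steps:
I(w) = -3/8 (I(w) = (⅛)*(-3) = -3/8)
p(L) = -L + 6/L (p(L) = 6/L - L = -L + 6/L)
(I(0) + p(-9))² = (-3/8 + (-1*(-9) + 6/(-9)))² = (-3/8 + (9 + 6*(-⅑)))² = (-3/8 + (9 - ⅔))² = (-3/8 + 25/3)² = (191/24)² = 36481/576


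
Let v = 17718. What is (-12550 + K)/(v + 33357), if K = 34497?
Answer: 21947/51075 ≈ 0.42970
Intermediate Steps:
(-12550 + K)/(v + 33357) = (-12550 + 34497)/(17718 + 33357) = 21947/51075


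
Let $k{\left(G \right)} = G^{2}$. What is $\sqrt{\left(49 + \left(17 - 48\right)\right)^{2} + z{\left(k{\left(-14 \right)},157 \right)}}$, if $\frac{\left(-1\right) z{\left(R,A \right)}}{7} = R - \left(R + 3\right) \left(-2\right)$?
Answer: $3 i \sqrt{426} \approx 61.919 i$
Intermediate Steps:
$z{\left(R,A \right)} = -42 - 21 R$ ($z{\left(R,A \right)} = - 7 \left(R - \left(R + 3\right) \left(-2\right)\right) = - 7 \left(R - \left(3 + R\right) \left(-2\right)\right) = - 7 \left(R - \left(-6 - 2 R\right)\right) = - 7 \left(R + \left(6 + 2 R\right)\right) = - 7 \left(6 + 3 R\right) = -42 - 21 R$)
$\sqrt{\left(49 + \left(17 - 48\right)\right)^{2} + z{\left(k{\left(-14 \right)},157 \right)}} = \sqrt{\left(49 + \left(17 - 48\right)\right)^{2} - \left(42 + 21 \left(-14\right)^{2}\right)} = \sqrt{\left(49 - 31\right)^{2} - 4158} = \sqrt{18^{2} - 4158} = \sqrt{324 - 4158} = \sqrt{-3834} = 3 i \sqrt{426}$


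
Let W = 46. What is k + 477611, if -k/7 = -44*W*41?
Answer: 1058499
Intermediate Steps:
k = 580888 (k = -7*(-44*46)*41 = -(-14168)*41 = -7*(-82984) = 580888)
k + 477611 = 580888 + 477611 = 1058499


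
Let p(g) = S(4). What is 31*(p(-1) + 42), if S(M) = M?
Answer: 1426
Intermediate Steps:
p(g) = 4
31*(p(-1) + 42) = 31*(4 + 42) = 31*46 = 1426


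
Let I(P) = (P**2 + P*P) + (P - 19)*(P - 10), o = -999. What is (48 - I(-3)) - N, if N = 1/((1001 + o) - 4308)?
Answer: -1102335/4306 ≈ -256.00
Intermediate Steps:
I(P) = 2*P**2 + (-19 + P)*(-10 + P) (I(P) = (P**2 + P**2) + (-19 + P)*(-10 + P) = 2*P**2 + (-19 + P)*(-10 + P))
N = -1/4306 (N = 1/((1001 - 999) - 4308) = 1/(2 - 4308) = 1/(-4306) = -1/4306 ≈ -0.00023223)
(48 - I(-3)) - N = (48 - (190 - 29*(-3) + 3*(-3)**2)) - 1*(-1/4306) = (48 - (190 + 87 + 3*9)) + 1/4306 = (48 - (190 + 87 + 27)) + 1/4306 = (48 - 1*304) + 1/4306 = (48 - 304) + 1/4306 = -256 + 1/4306 = -1102335/4306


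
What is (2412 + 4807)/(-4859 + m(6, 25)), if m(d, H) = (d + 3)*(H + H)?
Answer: -7219/4409 ≈ -1.6373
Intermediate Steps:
m(d, H) = 2*H*(3 + d) (m(d, H) = (3 + d)*(2*H) = 2*H*(3 + d))
(2412 + 4807)/(-4859 + m(6, 25)) = (2412 + 4807)/(-4859 + 2*25*(3 + 6)) = 7219/(-4859 + 2*25*9) = 7219/(-4859 + 450) = 7219/(-4409) = 7219*(-1/4409) = -7219/4409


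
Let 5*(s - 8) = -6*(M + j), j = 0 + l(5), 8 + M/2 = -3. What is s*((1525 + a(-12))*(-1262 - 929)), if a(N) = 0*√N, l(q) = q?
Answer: -94892210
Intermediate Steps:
M = -22 (M = -16 + 2*(-3) = -16 - 6 = -22)
j = 5 (j = 0 + 5 = 5)
a(N) = 0
s = 142/5 (s = 8 + (-6*(-22 + 5))/5 = 8 + (-6*(-17))/5 = 8 + (⅕)*102 = 8 + 102/5 = 142/5 ≈ 28.400)
s*((1525 + a(-12))*(-1262 - 929)) = 142*((1525 + 0)*(-1262 - 929))/5 = 142*(1525*(-2191))/5 = (142/5)*(-3341275) = -94892210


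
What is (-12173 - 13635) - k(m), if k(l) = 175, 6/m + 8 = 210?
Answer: -25983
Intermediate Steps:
m = 3/101 (m = 6/(-8 + 210) = 6/202 = 6*(1/202) = 3/101 ≈ 0.029703)
(-12173 - 13635) - k(m) = (-12173 - 13635) - 1*175 = -25808 - 175 = -25983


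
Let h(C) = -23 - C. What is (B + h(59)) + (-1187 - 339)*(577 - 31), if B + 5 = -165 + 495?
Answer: -832953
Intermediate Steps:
B = 325 (B = -5 + (-165 + 495) = -5 + 330 = 325)
(B + h(59)) + (-1187 - 339)*(577 - 31) = (325 + (-23 - 1*59)) + (-1187 - 339)*(577 - 31) = (325 + (-23 - 59)) - 1526*546 = (325 - 82) - 833196 = 243 - 833196 = -832953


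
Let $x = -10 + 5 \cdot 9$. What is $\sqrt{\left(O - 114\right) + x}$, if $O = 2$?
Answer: $i \sqrt{77} \approx 8.775 i$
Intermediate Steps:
$x = 35$ ($x = -10 + 45 = 35$)
$\sqrt{\left(O - 114\right) + x} = \sqrt{\left(2 - 114\right) + 35} = \sqrt{-112 + 35} = \sqrt{-77} = i \sqrt{77}$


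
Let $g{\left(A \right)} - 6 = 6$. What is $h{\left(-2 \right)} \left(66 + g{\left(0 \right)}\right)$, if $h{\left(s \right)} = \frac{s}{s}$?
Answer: $78$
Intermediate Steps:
$g{\left(A \right)} = 12$ ($g{\left(A \right)} = 6 + 6 = 12$)
$h{\left(s \right)} = 1$
$h{\left(-2 \right)} \left(66 + g{\left(0 \right)}\right) = 1 \left(66 + 12\right) = 1 \cdot 78 = 78$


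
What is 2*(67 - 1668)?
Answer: -3202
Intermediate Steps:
2*(67 - 1668) = 2*(-1601) = -3202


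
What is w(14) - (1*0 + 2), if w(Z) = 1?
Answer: -1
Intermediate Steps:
w(14) - (1*0 + 2) = 1 - (1*0 + 2) = 1 - (0 + 2) = 1 - 1*2 = 1 - 2 = -1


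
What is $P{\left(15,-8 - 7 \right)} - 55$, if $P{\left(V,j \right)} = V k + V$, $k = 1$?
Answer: $-25$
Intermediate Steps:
$P{\left(V,j \right)} = 2 V$ ($P{\left(V,j \right)} = V 1 + V = V + V = 2 V$)
$P{\left(15,-8 - 7 \right)} - 55 = 2 \cdot 15 - 55 = 30 - 55 = -25$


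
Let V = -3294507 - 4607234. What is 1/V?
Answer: -1/7901741 ≈ -1.2655e-7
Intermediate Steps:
V = -7901741
1/V = 1/(-7901741) = -1/7901741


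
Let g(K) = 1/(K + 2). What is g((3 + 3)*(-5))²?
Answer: 1/784 ≈ 0.0012755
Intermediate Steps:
g(K) = 1/(2 + K)
g((3 + 3)*(-5))² = (1/(2 + (3 + 3)*(-5)))² = (1/(2 + 6*(-5)))² = (1/(2 - 30))² = (1/(-28))² = (-1/28)² = 1/784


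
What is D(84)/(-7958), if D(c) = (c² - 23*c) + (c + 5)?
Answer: -5213/7958 ≈ -0.65506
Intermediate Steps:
D(c) = 5 + c² - 22*c (D(c) = (c² - 23*c) + (5 + c) = 5 + c² - 22*c)
D(84)/(-7958) = (5 + 84² - 22*84)/(-7958) = (5 + 7056 - 1848)*(-1/7958) = 5213*(-1/7958) = -5213/7958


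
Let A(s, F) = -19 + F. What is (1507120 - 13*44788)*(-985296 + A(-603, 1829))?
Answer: -909602597736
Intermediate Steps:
(1507120 - 13*44788)*(-985296 + A(-603, 1829)) = (1507120 - 13*44788)*(-985296 + (-19 + 1829)) = (1507120 - 582244)*(-985296 + 1810) = 924876*(-983486) = -909602597736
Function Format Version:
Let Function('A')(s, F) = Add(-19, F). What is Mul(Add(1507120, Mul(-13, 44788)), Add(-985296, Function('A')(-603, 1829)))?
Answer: -909602597736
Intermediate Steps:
Mul(Add(1507120, Mul(-13, 44788)), Add(-985296, Function('A')(-603, 1829))) = Mul(Add(1507120, Mul(-13, 44788)), Add(-985296, Add(-19, 1829))) = Mul(Add(1507120, -582244), Add(-985296, 1810)) = Mul(924876, -983486) = -909602597736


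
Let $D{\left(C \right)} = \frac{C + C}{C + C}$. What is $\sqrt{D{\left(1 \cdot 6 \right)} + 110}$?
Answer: $\sqrt{111} \approx 10.536$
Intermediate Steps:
$D{\left(C \right)} = 1$ ($D{\left(C \right)} = \frac{2 C}{2 C} = 2 C \frac{1}{2 C} = 1$)
$\sqrt{D{\left(1 \cdot 6 \right)} + 110} = \sqrt{1 + 110} = \sqrt{111}$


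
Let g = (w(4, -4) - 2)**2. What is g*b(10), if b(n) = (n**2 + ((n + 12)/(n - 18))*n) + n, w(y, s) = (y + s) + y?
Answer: 330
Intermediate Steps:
w(y, s) = s + 2*y (w(y, s) = (s + y) + y = s + 2*y)
g = 4 (g = ((-4 + 2*4) - 2)**2 = ((-4 + 8) - 2)**2 = (4 - 2)**2 = 2**2 = 4)
b(n) = n + n**2 + n*(12 + n)/(-18 + n) (b(n) = (n**2 + ((12 + n)/(-18 + n))*n) + n = (n**2 + n*(12 + n)/(-18 + n)) + n = n + n**2 + n*(12 + n)/(-18 + n))
g*b(10) = 4*(10*(-6 + 10**2 - 16*10)/(-18 + 10)) = 4*(10*(-6 + 100 - 160)/(-8)) = 4*(10*(-1/8)*(-66)) = 4*(165/2) = 330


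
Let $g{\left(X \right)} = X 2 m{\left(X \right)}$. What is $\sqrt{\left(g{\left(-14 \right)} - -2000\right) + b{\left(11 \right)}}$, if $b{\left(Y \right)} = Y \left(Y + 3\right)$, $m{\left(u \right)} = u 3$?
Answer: $3 \sqrt{370} \approx 57.706$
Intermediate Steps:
$m{\left(u \right)} = 3 u$
$g{\left(X \right)} = 6 X^{2}$ ($g{\left(X \right)} = X 2 \cdot 3 X = 2 X 3 X = 6 X^{2}$)
$b{\left(Y \right)} = Y \left(3 + Y\right)$
$\sqrt{\left(g{\left(-14 \right)} - -2000\right) + b{\left(11 \right)}} = \sqrt{\left(6 \left(-14\right)^{2} - -2000\right) + 11 \left(3 + 11\right)} = \sqrt{\left(6 \cdot 196 + 2000\right) + 11 \cdot 14} = \sqrt{\left(1176 + 2000\right) + 154} = \sqrt{3176 + 154} = \sqrt{3330} = 3 \sqrt{370}$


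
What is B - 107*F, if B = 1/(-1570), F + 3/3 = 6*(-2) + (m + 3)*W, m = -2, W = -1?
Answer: 2351859/1570 ≈ 1498.0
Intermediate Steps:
F = -14 (F = -1 + (6*(-2) + (-2 + 3)*(-1)) = -1 + (-12 + 1*(-1)) = -1 + (-12 - 1) = -1 - 13 = -14)
B = -1/1570 ≈ -0.00063694
B - 107*F = -1/1570 - 107*(-14) = -1/1570 + 1498 = 2351859/1570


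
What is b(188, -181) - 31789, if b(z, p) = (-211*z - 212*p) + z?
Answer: -32897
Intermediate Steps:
b(z, p) = -212*p - 210*z (b(z, p) = (-212*p - 211*z) + z = -212*p - 210*z)
b(188, -181) - 31789 = (-212*(-181) - 210*188) - 31789 = (38372 - 39480) - 31789 = -1108 - 31789 = -32897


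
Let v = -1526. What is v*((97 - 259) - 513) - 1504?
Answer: 1028546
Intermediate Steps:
v*((97 - 259) - 513) - 1504 = -1526*((97 - 259) - 513) - 1504 = -1526*(-162 - 513) - 1504 = -1526*(-675) - 1504 = 1030050 - 1504 = 1028546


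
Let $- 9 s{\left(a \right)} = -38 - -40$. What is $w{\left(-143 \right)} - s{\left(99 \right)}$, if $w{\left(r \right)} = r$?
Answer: $- \frac{1285}{9} \approx -142.78$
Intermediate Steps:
$s{\left(a \right)} = - \frac{2}{9}$ ($s{\left(a \right)} = - \frac{-38 - -40}{9} = - \frac{-38 + 40}{9} = \left(- \frac{1}{9}\right) 2 = - \frac{2}{9}$)
$w{\left(-143 \right)} - s{\left(99 \right)} = -143 - - \frac{2}{9} = -143 + \frac{2}{9} = - \frac{1285}{9}$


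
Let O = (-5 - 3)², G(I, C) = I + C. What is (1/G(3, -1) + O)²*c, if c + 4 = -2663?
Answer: -44381547/4 ≈ -1.1095e+7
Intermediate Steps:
c = -2667 (c = -4 - 2663 = -2667)
G(I, C) = C + I
O = 64 (O = (-8)² = 64)
(1/G(3, -1) + O)²*c = (1/(-1 + 3) + 64)²*(-2667) = (1/2 + 64)²*(-2667) = (½ + 64)²*(-2667) = (129/2)²*(-2667) = (16641/4)*(-2667) = -44381547/4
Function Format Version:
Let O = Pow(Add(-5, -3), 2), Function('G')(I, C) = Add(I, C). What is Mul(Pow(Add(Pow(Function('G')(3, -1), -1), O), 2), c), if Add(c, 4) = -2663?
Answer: Rational(-44381547, 4) ≈ -1.1095e+7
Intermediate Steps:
c = -2667 (c = Add(-4, -2663) = -2667)
Function('G')(I, C) = Add(C, I)
O = 64 (O = Pow(-8, 2) = 64)
Mul(Pow(Add(Pow(Function('G')(3, -1), -1), O), 2), c) = Mul(Pow(Add(Pow(Add(-1, 3), -1), 64), 2), -2667) = Mul(Pow(Add(Pow(2, -1), 64), 2), -2667) = Mul(Pow(Add(Rational(1, 2), 64), 2), -2667) = Mul(Pow(Rational(129, 2), 2), -2667) = Mul(Rational(16641, 4), -2667) = Rational(-44381547, 4)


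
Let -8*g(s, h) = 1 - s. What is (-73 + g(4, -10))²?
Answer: 337561/64 ≈ 5274.4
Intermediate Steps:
g(s, h) = -⅛ + s/8 (g(s, h) = -(1 - s)/8 = -⅛ + s/8)
(-73 + g(4, -10))² = (-73 + (-⅛ + (⅛)*4))² = (-73 + (-⅛ + ½))² = (-73 + 3/8)² = (-581/8)² = 337561/64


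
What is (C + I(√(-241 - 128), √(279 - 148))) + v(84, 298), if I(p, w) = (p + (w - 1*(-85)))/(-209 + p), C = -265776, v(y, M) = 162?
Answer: -5850157048/22025 - 209*√131/44050 - 441*I*√41/22025 - 3*I*√5371/44050 ≈ -2.6561e+5 - 0.1332*I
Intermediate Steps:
I(p, w) = (85 + p + w)/(-209 + p) (I(p, w) = (p + (w + 85))/(-209 + p) = (p + (85 + w))/(-209 + p) = (85 + p + w)/(-209 + p))
(C + I(√(-241 - 128), √(279 - 148))) + v(84, 298) = (-265776 + (85 + √(-241 - 128) + √(279 - 148))/(-209 + √(-241 - 128))) + 162 = (-265776 + (85 + √(-369) + √131)/(-209 + √(-369))) + 162 = (-265776 + (85 + 3*I*√41 + √131)/(-209 + 3*I*√41)) + 162 = (-265776 + (85 + √131 + 3*I*√41)/(-209 + 3*I*√41)) + 162 = -265614 + (85 + √131 + 3*I*√41)/(-209 + 3*I*√41)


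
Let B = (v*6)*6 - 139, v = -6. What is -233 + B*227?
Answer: -80818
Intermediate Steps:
B = -355 (B = -6*6*6 - 139 = -36*6 - 139 = -216 - 139 = -355)
-233 + B*227 = -233 - 355*227 = -233 - 80585 = -80818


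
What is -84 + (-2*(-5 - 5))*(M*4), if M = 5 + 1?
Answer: 396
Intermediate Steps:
M = 6
-84 + (-2*(-5 - 5))*(M*4) = -84 + (-2*(-5 - 5))*(6*4) = -84 - 2*(-10)*24 = -84 + 20*24 = -84 + 480 = 396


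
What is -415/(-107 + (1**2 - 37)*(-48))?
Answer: -415/1621 ≈ -0.25601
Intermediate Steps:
-415/(-107 + (1**2 - 37)*(-48)) = -415/(-107 + (1 - 37)*(-48)) = -415/(-107 - 36*(-48)) = -415/(-107 + 1728) = -415/1621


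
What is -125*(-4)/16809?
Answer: 500/16809 ≈ 0.029746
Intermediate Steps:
-125*(-4)/16809 = -1*(-500)*(1/16809) = 500*(1/16809) = 500/16809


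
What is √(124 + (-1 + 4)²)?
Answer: √133 ≈ 11.533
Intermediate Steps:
√(124 + (-1 + 4)²) = √(124 + 3²) = √(124 + 9) = √133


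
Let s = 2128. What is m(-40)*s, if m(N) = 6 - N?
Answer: 97888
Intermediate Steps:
m(-40)*s = (6 - 1*(-40))*2128 = (6 + 40)*2128 = 46*2128 = 97888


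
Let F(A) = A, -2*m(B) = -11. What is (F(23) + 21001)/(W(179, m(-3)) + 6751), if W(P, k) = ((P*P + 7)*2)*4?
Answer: 21024/263135 ≈ 0.079898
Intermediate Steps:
m(B) = 11/2 (m(B) = -½*(-11) = 11/2)
W(P, k) = 56 + 8*P² (W(P, k) = ((P² + 7)*2)*4 = ((7 + P²)*2)*4 = (14 + 2*P²)*4 = 56 + 8*P²)
(F(23) + 21001)/(W(179, m(-3)) + 6751) = (23 + 21001)/((56 + 8*179²) + 6751) = 21024/((56 + 8*32041) + 6751) = 21024/((56 + 256328) + 6751) = 21024/(256384 + 6751) = 21024/263135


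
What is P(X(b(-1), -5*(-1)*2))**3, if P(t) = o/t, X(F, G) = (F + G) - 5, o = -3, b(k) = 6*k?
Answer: 27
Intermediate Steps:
X(F, G) = -5 + F + G
P(t) = -3/t
P(X(b(-1), -5*(-1)*2))**3 = (-3/(-5 + 6*(-1) - 5*(-1)*2))**3 = (-3/(-5 - 6 + 5*2))**3 = (-3/(-5 - 6 + 10))**3 = (-3/(-1))**3 = (-3*(-1))**3 = 3**3 = 27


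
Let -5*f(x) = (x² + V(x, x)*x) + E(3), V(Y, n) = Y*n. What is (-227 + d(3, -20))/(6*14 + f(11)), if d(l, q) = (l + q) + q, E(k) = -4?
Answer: 330/257 ≈ 1.2840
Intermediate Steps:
d(l, q) = l + 2*q
f(x) = ⅘ - x²/5 - x³/5 (f(x) = -((x² + (x*x)*x) - 4)/5 = -((x² + x²*x) - 4)/5 = -((x² + x³) - 4)/5 = -(-4 + x² + x³)/5 = ⅘ - x²/5 - x³/5)
(-227 + d(3, -20))/(6*14 + f(11)) = (-227 + (3 + 2*(-20)))/(6*14 + (⅘ - ⅕*11² - ⅕*11³)) = (-227 + (3 - 40))/(84 + (⅘ - ⅕*121 - ⅕*1331)) = (-227 - 37)/(84 + (⅘ - 121/5 - 1331/5)) = -264/(84 - 1448/5) = -264/(-1028/5) = -264*(-5/1028) = 330/257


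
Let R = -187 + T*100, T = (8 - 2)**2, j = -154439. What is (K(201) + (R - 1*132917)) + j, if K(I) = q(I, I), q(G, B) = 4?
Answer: -283939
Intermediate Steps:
T = 36 (T = 6**2 = 36)
R = 3413 (R = -187 + 36*100 = -187 + 3600 = 3413)
K(I) = 4
(K(201) + (R - 1*132917)) + j = (4 + (3413 - 1*132917)) - 154439 = (4 + (3413 - 132917)) - 154439 = (4 - 129504) - 154439 = -129500 - 154439 = -283939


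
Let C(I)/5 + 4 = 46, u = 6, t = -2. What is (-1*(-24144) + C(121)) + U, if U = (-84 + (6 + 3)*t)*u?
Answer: 23742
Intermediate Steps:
C(I) = 210 (C(I) = -20 + 5*46 = -20 + 230 = 210)
U = -612 (U = (-84 + (6 + 3)*(-2))*6 = (-84 + 9*(-2))*6 = (-84 - 18)*6 = -102*6 = -612)
(-1*(-24144) + C(121)) + U = (-1*(-24144) + 210) - 612 = (24144 + 210) - 612 = 24354 - 612 = 23742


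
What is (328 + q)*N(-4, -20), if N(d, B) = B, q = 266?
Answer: -11880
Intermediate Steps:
(328 + q)*N(-4, -20) = (328 + 266)*(-20) = 594*(-20) = -11880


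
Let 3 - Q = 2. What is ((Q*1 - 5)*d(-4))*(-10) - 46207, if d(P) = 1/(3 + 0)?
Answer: -138581/3 ≈ -46194.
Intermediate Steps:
Q = 1 (Q = 3 - 1*2 = 3 - 2 = 1)
d(P) = ⅓ (d(P) = 1/3 = ⅓)
((Q*1 - 5)*d(-4))*(-10) - 46207 = ((1*1 - 5)*(⅓))*(-10) - 46207 = ((1 - 5)*(⅓))*(-10) - 46207 = -4*⅓*(-10) - 46207 = -4/3*(-10) - 46207 = 40/3 - 46207 = -138581/3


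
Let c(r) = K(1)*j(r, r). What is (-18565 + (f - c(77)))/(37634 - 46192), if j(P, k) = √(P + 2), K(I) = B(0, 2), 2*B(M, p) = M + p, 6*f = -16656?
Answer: 21341/8558 + √79/8558 ≈ 2.4947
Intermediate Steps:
f = -2776 (f = (⅙)*(-16656) = -2776)
B(M, p) = M/2 + p/2 (B(M, p) = (M + p)/2 = M/2 + p/2)
K(I) = 1 (K(I) = (½)*0 + (½)*2 = 0 + 1 = 1)
j(P, k) = √(2 + P)
c(r) = √(2 + r) (c(r) = 1*√(2 + r) = √(2 + r))
(-18565 + (f - c(77)))/(37634 - 46192) = (-18565 + (-2776 - √(2 + 77)))/(37634 - 46192) = (-18565 + (-2776 - √79))/(-8558) = (-21341 - √79)*(-1/8558) = 21341/8558 + √79/8558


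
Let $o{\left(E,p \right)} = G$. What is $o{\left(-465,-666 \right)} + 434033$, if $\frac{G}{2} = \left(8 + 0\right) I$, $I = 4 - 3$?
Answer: $434049$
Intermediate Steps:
$I = 1$
$G = 16$ ($G = 2 \left(8 + 0\right) 1 = 2 \cdot 8 \cdot 1 = 2 \cdot 8 = 16$)
$o{\left(E,p \right)} = 16$
$o{\left(-465,-666 \right)} + 434033 = 16 + 434033 = 434049$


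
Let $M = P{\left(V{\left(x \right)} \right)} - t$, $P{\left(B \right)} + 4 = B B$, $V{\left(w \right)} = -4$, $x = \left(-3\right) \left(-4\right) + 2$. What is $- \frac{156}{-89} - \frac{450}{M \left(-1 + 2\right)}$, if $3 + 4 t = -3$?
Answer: $- \frac{8432}{267} \approx -31.581$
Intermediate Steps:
$t = - \frac{3}{2}$ ($t = - \frac{3}{4} + \frac{1}{4} \left(-3\right) = - \frac{3}{4} - \frac{3}{4} = - \frac{3}{2} \approx -1.5$)
$x = 14$ ($x = 12 + 2 = 14$)
$P{\left(B \right)} = -4 + B^{2}$ ($P{\left(B \right)} = -4 + B B = -4 + B^{2}$)
$M = \frac{27}{2}$ ($M = \left(-4 + \left(-4\right)^{2}\right) - - \frac{3}{2} = \left(-4 + 16\right) + \frac{3}{2} = 12 + \frac{3}{2} = \frac{27}{2} \approx 13.5$)
$- \frac{156}{-89} - \frac{450}{M \left(-1 + 2\right)} = - \frac{156}{-89} - \frac{450}{\frac{27}{2} \left(-1 + 2\right)} = \left(-156\right) \left(- \frac{1}{89}\right) - \frac{450}{\frac{27}{2} \cdot 1} = \frac{156}{89} - \frac{450}{\frac{27}{2}} = \frac{156}{89} - \frac{100}{3} = - \frac{8432}{267}$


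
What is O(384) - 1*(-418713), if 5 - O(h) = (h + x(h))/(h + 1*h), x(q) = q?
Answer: 418717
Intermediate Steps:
O(h) = 4 (O(h) = 5 - (h + h)/(h + 1*h) = 5 - 2*h/(h + h) = 5 - 2*h/(2*h) = 5 - 2*h*1/(2*h) = 5 - 1*1 = 5 - 1 = 4)
O(384) - 1*(-418713) = 4 - 1*(-418713) = 4 + 418713 = 418717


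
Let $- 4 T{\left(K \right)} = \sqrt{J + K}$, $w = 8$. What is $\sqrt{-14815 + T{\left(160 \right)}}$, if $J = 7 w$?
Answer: $\frac{\sqrt{-59260 - 6 \sqrt{6}}}{2} \approx 121.73 i$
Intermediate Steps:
$J = 56$ ($J = 7 \cdot 8 = 56$)
$T{\left(K \right)} = - \frac{\sqrt{56 + K}}{4}$
$\sqrt{-14815 + T{\left(160 \right)}} = \sqrt{-14815 - \frac{\sqrt{56 + 160}}{4}} = \sqrt{-14815 - \frac{\sqrt{216}}{4}} = \sqrt{-14815 - \frac{6 \sqrt{6}}{4}} = \sqrt{-14815 - \frac{3 \sqrt{6}}{2}}$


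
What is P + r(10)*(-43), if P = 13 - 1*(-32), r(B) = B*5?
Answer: -2105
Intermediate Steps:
r(B) = 5*B
P = 45 (P = 13 + 32 = 45)
P + r(10)*(-43) = 45 + (5*10)*(-43) = 45 + 50*(-43) = 45 - 2150 = -2105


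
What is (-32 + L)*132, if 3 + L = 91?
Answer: 7392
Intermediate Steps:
L = 88 (L = -3 + 91 = 88)
(-32 + L)*132 = (-32 + 88)*132 = 56*132 = 7392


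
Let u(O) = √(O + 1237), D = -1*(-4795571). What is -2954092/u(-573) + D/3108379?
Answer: 4795571/3108379 - 738523*√166/83 ≈ -1.1464e+5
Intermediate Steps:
D = 4795571
u(O) = √(1237 + O)
-2954092/u(-573) + D/3108379 = -2954092/√(1237 - 573) + 4795571/3108379 = -2954092*√166/332 + 4795571*(1/3108379) = -2954092*√166/332 + 4795571/3108379 = -738523*√166/83 + 4795571/3108379 = 4795571/3108379 - 738523*√166/83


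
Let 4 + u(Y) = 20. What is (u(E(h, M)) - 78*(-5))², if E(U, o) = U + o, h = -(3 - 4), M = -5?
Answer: 164836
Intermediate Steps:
h = 1 (h = -1*(-1) = 1)
u(Y) = 16 (u(Y) = -4 + 20 = 16)
(u(E(h, M)) - 78*(-5))² = (16 - 78*(-5))² = (16 + 390)² = 406² = 164836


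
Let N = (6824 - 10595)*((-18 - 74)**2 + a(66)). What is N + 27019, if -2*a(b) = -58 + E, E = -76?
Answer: -32143382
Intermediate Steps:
a(b) = 67 (a(b) = -(-58 - 76)/2 = -1/2*(-134) = 67)
N = -32170401 (N = (6824 - 10595)*((-18 - 74)**2 + 67) = -3771*((-92)**2 + 67) = -3771*(8464 + 67) = -3771*8531 = -32170401)
N + 27019 = -32170401 + 27019 = -32143382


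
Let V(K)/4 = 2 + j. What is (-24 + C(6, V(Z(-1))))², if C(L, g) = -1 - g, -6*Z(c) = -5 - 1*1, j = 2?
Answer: 1681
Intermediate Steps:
Z(c) = 1 (Z(c) = -(-5 - 1*1)/6 = -(-5 - 1)/6 = -⅙*(-6) = 1)
V(K) = 16 (V(K) = 4*(2 + 2) = 4*4 = 16)
(-24 + C(6, V(Z(-1))))² = (-24 + (-1 - 1*16))² = (-24 + (-1 - 16))² = (-24 - 17)² = (-41)² = 1681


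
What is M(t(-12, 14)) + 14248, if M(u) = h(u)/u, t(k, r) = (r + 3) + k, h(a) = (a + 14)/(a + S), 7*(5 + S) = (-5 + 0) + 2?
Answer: 213587/15 ≈ 14239.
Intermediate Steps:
S = -38/7 (S = -5 + ((-5 + 0) + 2)/7 = -5 + (-5 + 2)/7 = -5 + (⅐)*(-3) = -5 - 3/7 = -38/7 ≈ -5.4286)
h(a) = (14 + a)/(-38/7 + a) (h(a) = (a + 14)/(a - 38/7) = (14 + a)/(-38/7 + a))
t(k, r) = 3 + k + r (t(k, r) = (3 + r) + k = 3 + k + r)
M(u) = 7*(14 + u)/(u*(-38 + 7*u)) (M(u) = (7*(14 + u)/(-38 + 7*u))/u = 7*(14 + u)/(u*(-38 + 7*u)))
M(t(-12, 14)) + 14248 = 7*(14 + (3 - 12 + 14))/((3 - 12 + 14)*(-38 + 7*(3 - 12 + 14))) + 14248 = 7*(14 + 5)/(5*(-38 + 7*5)) + 14248 = 7*(⅕)*19/(-38 + 35) + 14248 = 7*(⅕)*19/(-3) + 14248 = 7*(⅕)*(-⅓)*19 + 14248 = -133/15 + 14248 = 213587/15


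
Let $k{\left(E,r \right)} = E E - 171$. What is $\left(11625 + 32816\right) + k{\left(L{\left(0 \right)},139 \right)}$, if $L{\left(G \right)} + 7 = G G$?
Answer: $44319$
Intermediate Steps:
$L{\left(G \right)} = -7 + G^{2}$ ($L{\left(G \right)} = -7 + G G = -7 + G^{2}$)
$k{\left(E,r \right)} = -171 + E^{2}$ ($k{\left(E,r \right)} = E^{2} - 171 = -171 + E^{2}$)
$\left(11625 + 32816\right) + k{\left(L{\left(0 \right)},139 \right)} = \left(11625 + 32816\right) - \left(171 - \left(-7 + 0^{2}\right)^{2}\right) = 44441 - \left(171 - \left(-7 + 0\right)^{2}\right) = 44441 - \left(171 - \left(-7\right)^{2}\right) = 44441 + \left(-171 + 49\right) = 44441 - 122 = 44319$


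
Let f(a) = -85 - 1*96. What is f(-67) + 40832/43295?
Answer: -7795563/43295 ≈ -180.06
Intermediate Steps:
f(a) = -181 (f(a) = -85 - 96 = -181)
f(-67) + 40832/43295 = -181 + 40832/43295 = -7795563/43295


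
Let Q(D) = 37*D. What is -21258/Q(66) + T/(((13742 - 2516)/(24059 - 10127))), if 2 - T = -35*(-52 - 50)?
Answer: -3378581625/761497 ≈ -4436.8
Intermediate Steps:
T = -3568 (T = 2 - (-35)*(-52 - 50) = 2 - (-35)*(-102) = 2 - 1*3570 = 2 - 3570 = -3568)
-21258/Q(66) + T/(((13742 - 2516)/(24059 - 10127))) = -21258/(37*66) - 3568*(24059 - 10127)/(13742 - 2516) = -21258/2442 - 3568/(11226/13932) = -21258*1/2442 - 3568/(11226*(1/13932)) = -3543/407 - 3568/1871/2322 = -3543/407 - 3568*2322/1871 = -3543/407 - 8284896/1871 = -3378581625/761497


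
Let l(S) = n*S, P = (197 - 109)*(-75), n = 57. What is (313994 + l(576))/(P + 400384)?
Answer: 173413/196892 ≈ 0.88075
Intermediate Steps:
P = -6600 (P = 88*(-75) = -6600)
l(S) = 57*S
(313994 + l(576))/(P + 400384) = (313994 + 57*576)/(-6600 + 400384) = (313994 + 32832)/393784 = 346826*(1/393784) = 173413/196892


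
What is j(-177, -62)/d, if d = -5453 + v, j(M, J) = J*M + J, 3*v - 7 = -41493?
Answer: -32736/57845 ≈ -0.56593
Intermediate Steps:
v = -41486/3 (v = 7/3 + (⅓)*(-41493) = 7/3 - 13831 = -41486/3 ≈ -13829.)
j(M, J) = J + J*M
d = -57845/3 (d = -5453 - 41486/3 = -57845/3 ≈ -19282.)
j(-177, -62)/d = (-62*(1 - 177))/(-57845/3) = -62*(-176)*(-3/57845) = 10912*(-3/57845) = -32736/57845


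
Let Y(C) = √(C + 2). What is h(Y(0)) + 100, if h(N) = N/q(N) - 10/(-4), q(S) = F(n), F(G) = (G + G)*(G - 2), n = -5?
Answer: 205/2 + √2/70 ≈ 102.52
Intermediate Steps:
F(G) = 2*G*(-2 + G) (F(G) = (2*G)*(-2 + G) = 2*G*(-2 + G))
q(S) = 70 (q(S) = 2*(-5)*(-2 - 5) = 2*(-5)*(-7) = 70)
Y(C) = √(2 + C)
h(N) = 5/2 + N/70 (h(N) = N/70 - 10/(-4) = N*(1/70) - 10*(-¼) = N/70 + 5/2 = 5/2 + N/70)
h(Y(0)) + 100 = (5/2 + √(2 + 0)/70) + 100 = (5/2 + √2/70) + 100 = 205/2 + √2/70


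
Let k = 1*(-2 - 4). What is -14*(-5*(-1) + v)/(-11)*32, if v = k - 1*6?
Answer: -3136/11 ≈ -285.09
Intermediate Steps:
k = -6 (k = 1*(-6) = -6)
v = -12 (v = -6 - 1*6 = -6 - 6 = -12)
-14*(-5*(-1) + v)/(-11)*32 = -14*(-5*(-1) - 12)/(-11)*32 = -14*(5 - 12)*(-1)/11*32 = -(-98)*(-1)/11*32 = -14*7/11*32 = -98/11*32 = -3136/11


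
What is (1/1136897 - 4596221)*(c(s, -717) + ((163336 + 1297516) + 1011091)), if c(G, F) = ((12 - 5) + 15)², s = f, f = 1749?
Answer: -12919493887888274772/1136897 ≈ -1.1364e+13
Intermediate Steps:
s = 1749
c(G, F) = 484 (c(G, F) = (7 + 15)² = 22² = 484)
(1/1136897 - 4596221)*(c(s, -717) + ((163336 + 1297516) + 1011091)) = (1/1136897 - 4596221)*(484 + ((163336 + 1297516) + 1011091)) = (1/1136897 - 4596221)*(484 + (1460852 + 1011091)) = -5225429866236*(484 + 2471943)/1136897 = -5225429866236/1136897*2472427 = -12919493887888274772/1136897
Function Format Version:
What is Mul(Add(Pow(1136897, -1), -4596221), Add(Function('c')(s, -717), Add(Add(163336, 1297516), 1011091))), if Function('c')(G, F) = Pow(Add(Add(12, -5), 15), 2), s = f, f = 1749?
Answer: Rational(-12919493887888274772, 1136897) ≈ -1.1364e+13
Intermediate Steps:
s = 1749
Function('c')(G, F) = 484 (Function('c')(G, F) = Pow(Add(7, 15), 2) = Pow(22, 2) = 484)
Mul(Add(Pow(1136897, -1), -4596221), Add(Function('c')(s, -717), Add(Add(163336, 1297516), 1011091))) = Mul(Add(Pow(1136897, -1), -4596221), Add(484, Add(Add(163336, 1297516), 1011091))) = Mul(Add(Rational(1, 1136897), -4596221), Add(484, Add(1460852, 1011091))) = Mul(Rational(-5225429866236, 1136897), Add(484, 2471943)) = Mul(Rational(-5225429866236, 1136897), 2472427) = Rational(-12919493887888274772, 1136897)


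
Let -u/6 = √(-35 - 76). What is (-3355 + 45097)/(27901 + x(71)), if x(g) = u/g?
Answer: 5870968095222/3924246106837 + 17782092*I*√111/3924246106837 ≈ 1.4961 + 4.7741e-5*I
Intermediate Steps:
u = -6*I*√111 (u = -6*√(-35 - 76) = -6*I*√111 ≈ -63.214*I)
x(g) = -6*I*√111/g (x(g) = (-6*I*√111)/g = -6*I*√111/g)
(-3355 + 45097)/(27901 + x(71)) = (-3355 + 45097)/(27901 - 6*I*√111/71) = 41742/(27901 - 6*I*√111*1/71) = 41742/(27901 - 6*I*√111/71)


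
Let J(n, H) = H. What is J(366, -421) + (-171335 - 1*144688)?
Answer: -316444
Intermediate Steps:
J(366, -421) + (-171335 - 1*144688) = -421 + (-171335 - 1*144688) = -421 + (-171335 - 144688) = -421 - 316023 = -316444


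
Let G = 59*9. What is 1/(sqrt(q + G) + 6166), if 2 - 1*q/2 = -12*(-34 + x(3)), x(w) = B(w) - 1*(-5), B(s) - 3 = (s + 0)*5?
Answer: 6166/38019285 - sqrt(271)/38019285 ≈ 0.00016175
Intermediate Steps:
B(s) = 3 + 5*s (B(s) = 3 + (s + 0)*5 = 3 + s*5 = 3 + 5*s)
G = 531
x(w) = 8 + 5*w (x(w) = (3 + 5*w) - 1*(-5) = (3 + 5*w) + 5 = 8 + 5*w)
q = -260 (q = 4 - (-24)*(-34 + (8 + 5*3)) = 4 - (-24)*(-34 + (8 + 15)) = 4 - (-24)*(-34 + 23) = 4 - (-24)*(-11) = 4 - 2*132 = 4 - 264 = -260)
1/(sqrt(q + G) + 6166) = 1/(sqrt(-260 + 531) + 6166) = 1/(sqrt(271) + 6166) = 1/(6166 + sqrt(271))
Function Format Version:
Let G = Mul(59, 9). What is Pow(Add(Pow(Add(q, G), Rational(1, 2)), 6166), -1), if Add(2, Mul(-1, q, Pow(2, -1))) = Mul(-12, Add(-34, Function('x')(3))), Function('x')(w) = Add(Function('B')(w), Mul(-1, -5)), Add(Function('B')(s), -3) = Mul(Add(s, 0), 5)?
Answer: Add(Rational(6166, 38019285), Mul(Rational(-1, 38019285), Pow(271, Rational(1, 2)))) ≈ 0.00016175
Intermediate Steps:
Function('B')(s) = Add(3, Mul(5, s)) (Function('B')(s) = Add(3, Mul(Add(s, 0), 5)) = Add(3, Mul(s, 5)) = Add(3, Mul(5, s)))
G = 531
Function('x')(w) = Add(8, Mul(5, w)) (Function('x')(w) = Add(Add(3, Mul(5, w)), Mul(-1, -5)) = Add(Add(3, Mul(5, w)), 5) = Add(8, Mul(5, w)))
q = -260 (q = Add(4, Mul(-2, Mul(-12, Add(-34, Add(8, Mul(5, 3)))))) = Add(4, Mul(-2, Mul(-12, Add(-34, Add(8, 15))))) = Add(4, Mul(-2, Mul(-12, Add(-34, 23)))) = Add(4, Mul(-2, Mul(-12, -11))) = Add(4, Mul(-2, 132)) = Add(4, -264) = -260)
Pow(Add(Pow(Add(q, G), Rational(1, 2)), 6166), -1) = Pow(Add(Pow(Add(-260, 531), Rational(1, 2)), 6166), -1) = Pow(Add(Pow(271, Rational(1, 2)), 6166), -1) = Pow(Add(6166, Pow(271, Rational(1, 2))), -1)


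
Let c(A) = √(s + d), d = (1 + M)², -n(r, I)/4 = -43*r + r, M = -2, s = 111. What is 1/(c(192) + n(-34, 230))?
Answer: -51/291311 - √7/8156708 ≈ -0.00017540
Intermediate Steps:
n(r, I) = 168*r (n(r, I) = -4*(-43*r + r) = -(-168)*r = 168*r)
d = 1 (d = (1 - 2)² = (-1)² = 1)
c(A) = 4*√7 (c(A) = √(111 + 1) = √112 = 4*√7)
1/(c(192) + n(-34, 230)) = 1/(4*√7 + 168*(-34)) = 1/(4*√7 - 5712) = 1/(-5712 + 4*√7)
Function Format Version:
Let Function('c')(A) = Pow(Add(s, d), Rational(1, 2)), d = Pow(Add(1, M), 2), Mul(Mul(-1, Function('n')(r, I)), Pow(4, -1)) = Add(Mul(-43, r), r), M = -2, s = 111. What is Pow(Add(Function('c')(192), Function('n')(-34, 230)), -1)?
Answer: Add(Rational(-51, 291311), Mul(Rational(-1, 8156708), Pow(7, Rational(1, 2)))) ≈ -0.00017540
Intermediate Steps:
Function('n')(r, I) = Mul(168, r) (Function('n')(r, I) = Mul(-4, Add(Mul(-43, r), r)) = Mul(-4, Mul(-42, r)) = Mul(168, r))
d = 1 (d = Pow(Add(1, -2), 2) = Pow(-1, 2) = 1)
Function('c')(A) = Mul(4, Pow(7, Rational(1, 2))) (Function('c')(A) = Pow(Add(111, 1), Rational(1, 2)) = Pow(112, Rational(1, 2)) = Mul(4, Pow(7, Rational(1, 2))))
Pow(Add(Function('c')(192), Function('n')(-34, 230)), -1) = Pow(Add(Mul(4, Pow(7, Rational(1, 2))), Mul(168, -34)), -1) = Pow(Add(Mul(4, Pow(7, Rational(1, 2))), -5712), -1) = Pow(Add(-5712, Mul(4, Pow(7, Rational(1, 2)))), -1)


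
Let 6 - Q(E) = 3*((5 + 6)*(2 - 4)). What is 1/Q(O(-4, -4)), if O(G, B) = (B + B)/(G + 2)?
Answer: 1/72 ≈ 0.013889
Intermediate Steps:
O(G, B) = 2*B/(2 + G) (O(G, B) = (2*B)/(2 + G) = 2*B/(2 + G))
Q(E) = 72 (Q(E) = 6 - 3*(5 + 6)*(2 - 4) = 6 - 3*11*(-2) = 6 - 3*(-22) = 6 - 1*(-66) = 6 + 66 = 72)
1/Q(O(-4, -4)) = 1/72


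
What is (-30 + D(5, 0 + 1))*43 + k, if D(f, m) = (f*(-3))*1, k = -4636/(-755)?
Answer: -1456289/755 ≈ -1928.9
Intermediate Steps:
k = 4636/755 (k = -4636*(-1/755) = 4636/755 ≈ 6.1404)
D(f, m) = -3*f (D(f, m) = -3*f*1 = -3*f)
(-30 + D(5, 0 + 1))*43 + k = (-30 - 3*5)*43 + 4636/755 = (-30 - 15)*43 + 4636/755 = -45*43 + 4636/755 = -1935 + 4636/755 = -1456289/755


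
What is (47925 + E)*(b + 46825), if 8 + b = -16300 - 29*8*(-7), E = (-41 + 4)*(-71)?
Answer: 1624791832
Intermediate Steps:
E = 2627 (E = -37*(-71) = 2627)
b = -14684 (b = -8 + (-16300 - 29*8*(-7)) = -8 + (-16300 - 232*(-7)) = -8 + (-16300 - 1*(-1624)) = -8 + (-16300 + 1624) = -8 - 14676 = -14684)
(47925 + E)*(b + 46825) = (47925 + 2627)*(-14684 + 46825) = 50552*32141 = 1624791832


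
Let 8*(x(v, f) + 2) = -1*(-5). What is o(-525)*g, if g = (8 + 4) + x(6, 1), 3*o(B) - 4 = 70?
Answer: 3145/12 ≈ 262.08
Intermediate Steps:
o(B) = 74/3 (o(B) = 4/3 + (⅓)*70 = 4/3 + 70/3 = 74/3)
x(v, f) = -11/8 (x(v, f) = -2 + (-1*(-5))/8 = -2 + (⅛)*5 = -2 + 5/8 = -11/8)
g = 85/8 (g = (8 + 4) - 11/8 = 12 - 11/8 = 85/8 ≈ 10.625)
o(-525)*g = (74/3)*(85/8) = 3145/12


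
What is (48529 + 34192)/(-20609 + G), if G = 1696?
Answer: -82721/18913 ≈ -4.3738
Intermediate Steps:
(48529 + 34192)/(-20609 + G) = (48529 + 34192)/(-20609 + 1696) = 82721/(-18913) = 82721*(-1/18913) = -82721/18913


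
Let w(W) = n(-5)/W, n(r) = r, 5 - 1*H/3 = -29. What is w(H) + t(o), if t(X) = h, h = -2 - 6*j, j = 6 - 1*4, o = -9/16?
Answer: -1433/102 ≈ -14.049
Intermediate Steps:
H = 102 (H = 15 - 3*(-29) = 15 + 87 = 102)
w(W) = -5/W
o = -9/16 (o = -9*1/16 = -9/16 ≈ -0.56250)
j = 2 (j = 6 - 4 = 2)
h = -14 (h = -2 - 6*2 = -2 - 1*12 = -2 - 12 = -14)
t(X) = -14
w(H) + t(o) = -5/102 - 14 = -1433/102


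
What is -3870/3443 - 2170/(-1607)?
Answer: 1252220/5532901 ≈ 0.22632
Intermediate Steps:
-3870/3443 - 2170/(-1607) = -3870*1/3443 - 2170*(-1/1607) = -3870/3443 + 2170/1607 = 1252220/5532901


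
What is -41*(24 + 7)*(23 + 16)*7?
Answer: -346983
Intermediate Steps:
-41*(24 + 7)*(23 + 16)*7 = -1271*39*7 = -41*1209*7 = -49569*7 = -346983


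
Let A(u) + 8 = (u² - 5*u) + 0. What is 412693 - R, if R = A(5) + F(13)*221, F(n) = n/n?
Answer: 412480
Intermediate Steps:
A(u) = -8 + u² - 5*u (A(u) = -8 + ((u² - 5*u) + 0) = -8 + (u² - 5*u) = -8 + u² - 5*u)
F(n) = 1
R = 213 (R = (-8 + 5² - 5*5) + 1*221 = (-8 + 25 - 25) + 221 = -8 + 221 = 213)
412693 - R = 412693 - 1*213 = 412693 - 213 = 412480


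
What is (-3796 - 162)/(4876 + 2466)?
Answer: -1979/3671 ≈ -0.53909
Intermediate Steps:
(-3796 - 162)/(4876 + 2466) = -3958/7342 = -3958*1/7342 = -1979/3671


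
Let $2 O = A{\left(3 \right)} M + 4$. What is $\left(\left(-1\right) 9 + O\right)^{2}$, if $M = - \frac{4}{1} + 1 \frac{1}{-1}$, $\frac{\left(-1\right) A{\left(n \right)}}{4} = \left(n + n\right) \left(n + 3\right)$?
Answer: $124609$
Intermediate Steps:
$A{\left(n \right)} = - 8 n \left(3 + n\right)$ ($A{\left(n \right)} = - 4 \left(n + n\right) \left(n + 3\right) = - 4 \cdot 2 n \left(3 + n\right) = - 8 n \left(3 + n\right)$)
$M = -5$ ($M = \left(-4\right) 1 + 1 \left(-1\right) = -4 - 1 = -5$)
$O = 362$ ($O = \frac{\left(-8\right) 3 \left(3 + 3\right) \left(-5\right) + 4}{2} = \frac{\left(-8\right) 3 \cdot 6 \left(-5\right) + 4}{2} = \frac{\left(-144\right) \left(-5\right) + 4}{2} = \frac{720 + 4}{2} = \frac{1}{2} \cdot 724 = 362$)
$\left(\left(-1\right) 9 + O\right)^{2} = \left(\left(-1\right) 9 + 362\right)^{2} = \left(-9 + 362\right)^{2} = 353^{2} = 124609$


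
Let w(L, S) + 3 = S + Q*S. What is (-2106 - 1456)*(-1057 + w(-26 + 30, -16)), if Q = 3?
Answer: 4003688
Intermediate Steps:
w(L, S) = -3 + 4*S (w(L, S) = -3 + (S + 3*S) = -3 + 4*S)
(-2106 - 1456)*(-1057 + w(-26 + 30, -16)) = (-2106 - 1456)*(-1057 + (-3 + 4*(-16))) = -3562*(-1057 + (-3 - 64)) = -3562*(-1057 - 67) = -3562*(-1124) = 4003688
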